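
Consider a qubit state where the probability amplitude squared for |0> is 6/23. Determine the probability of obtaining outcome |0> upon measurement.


|alpha|^2 = 6/23 = 0.2609
|beta|^2 = 1 - 6/23 = 17/23 = 0.7391
P(|0>) = |alpha|^2 = 0.2609

0.2609


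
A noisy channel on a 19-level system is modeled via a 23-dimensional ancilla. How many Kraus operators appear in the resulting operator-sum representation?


Tracing out the environment in an orthonormal basis {|i>_E} gives Kraus operators K_i = <i|_E U |0>_E.
Number of Kraus operators = dim(H_env) = d_env
= 23

23


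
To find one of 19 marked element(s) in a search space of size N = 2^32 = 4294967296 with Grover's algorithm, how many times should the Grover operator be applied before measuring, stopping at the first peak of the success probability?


After j Grover iterations the success probability is P(j) = sin^2((2j+1)*theta), where sin(theta) = sqrt(k/N).
N = 2^32 = 4294967296, k = 19
sin(theta) = sqrt(k/N) = 6.651151952e-05
theta = arcsin(sqrt(k/N)) = 6.651151957e-05 rad
P(j) reaches its first maximum when (2j+1)*theta is as close as possible to pi/2, i.e. j = round(pi/(4*theta) - 1/2).
pi/(4*theta) - 1/2 = 11807.9532
(For comparison, the common estimate pi/4 * sqrt(N/k) = 11808.4532; the exact maximiser is used here.)
Optimal iterations = 11808

11808


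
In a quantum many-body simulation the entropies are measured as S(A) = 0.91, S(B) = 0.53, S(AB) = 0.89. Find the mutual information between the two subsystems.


I(A:B) = S(A) + S(B) - S(AB)
= 0.91 + 0.53 - 0.89
= 0.5500

0.5500


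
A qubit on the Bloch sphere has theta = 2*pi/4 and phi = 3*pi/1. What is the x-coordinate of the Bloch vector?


theta = 1.5708, phi = 9.4248
r_x = sin(theta)*cos(phi) = 1.0000 * -1.0000
r_x = -1.0000

-1.0000


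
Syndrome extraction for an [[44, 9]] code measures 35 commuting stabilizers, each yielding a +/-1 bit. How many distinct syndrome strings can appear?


Each stabilizer generator gives a binary (+1 or -1) measurement outcome.
With 35 independent generators:
Total syndromes = 2^35
= 34359738368

34359738368


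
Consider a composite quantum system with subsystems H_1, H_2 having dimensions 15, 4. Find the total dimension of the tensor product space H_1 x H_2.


dim(H_1 x H_2) = 15 * 4
= 60

60


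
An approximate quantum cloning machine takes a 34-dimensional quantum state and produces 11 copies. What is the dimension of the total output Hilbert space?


Output space = H^(tensor 11) where dim(H) = 34
dim = 34^11
= 1156 (after 2 factors)
= 39304 (after 3 factors)
= 1336336 (after 4 factors)
= 45435424 (after 5 factors)
= 1544804416 (after 6 factors)
= 52523350144 (after 7 factors)
= 1785793904896 (after 8 factors)
= 60716992766464 (after 9 factors)
= 2064377754059776 (after 10 factors)
= 70188843638032384 (after 11 factors)
= 70188843638032384

70188843638032384


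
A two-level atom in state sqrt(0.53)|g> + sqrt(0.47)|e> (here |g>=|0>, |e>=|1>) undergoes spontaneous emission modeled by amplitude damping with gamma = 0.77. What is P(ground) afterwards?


For amplitude damping with parameter gamma on state sqrt(a)|0> + sqrt(b)|1>:
alpha^2 = 0.53, beta^2 = 0.47
P(|0>) = alpha^2 + gamma * beta^2
= 0.53 + 0.77 * 0.47
= 0.53 + 0.3619
= 0.8919

0.8919


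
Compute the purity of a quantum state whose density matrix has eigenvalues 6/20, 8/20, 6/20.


tr(rho^2) = sum of eigenvalues squared
= (6/20)^2 + (8/20)^2 + (6/20)^2
= (36 + 64 + 36) / 400
= 136/400
= 0.3400

0.3400


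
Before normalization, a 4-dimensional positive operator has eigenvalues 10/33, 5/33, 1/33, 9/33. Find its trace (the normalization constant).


tr(M) = sum of eigenvalues
= 10/33 + 5/33 + 1/33 + 9/33
= 25/33
= 0.7576

0.7576


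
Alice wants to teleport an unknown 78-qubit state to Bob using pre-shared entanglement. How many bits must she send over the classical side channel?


Quantum teleportation requires 2 classical bits per qubit teleported.
78 qubit(s) -> 2 * 78 = 156 classical bits

156


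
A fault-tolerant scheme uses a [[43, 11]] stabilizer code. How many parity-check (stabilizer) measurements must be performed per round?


For an [[n,k]] stabilizer code:
Number of stabilizer generators = n - k
= 43 - 11
= 32

32


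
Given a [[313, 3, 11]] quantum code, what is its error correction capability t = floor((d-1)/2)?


Code parameters: [[313, 3, 11]], distance d = 11.
Number of correctable errors = floor((d-1)/2)
= floor((11 - 1)/2)
= floor(10/2)
= 5

5


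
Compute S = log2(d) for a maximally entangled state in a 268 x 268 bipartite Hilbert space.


For a maximally entangled state in d x d:
S = log2(d) = log2(268)
= 8.0661

8.0661


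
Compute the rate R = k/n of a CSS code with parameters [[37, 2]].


Code rate R = k/n
= 2/37
= 0.0541

0.0541


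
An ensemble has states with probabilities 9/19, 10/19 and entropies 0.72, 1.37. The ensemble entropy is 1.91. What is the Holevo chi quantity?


chi = S(rho) - sum_i p_i * S(rho_i)
Weighted entropy = 9/19 * 0.72 + 10/19 * 1.37
= 1.0621
chi = 1.91 - 1.0621
= 0.8479

0.8479


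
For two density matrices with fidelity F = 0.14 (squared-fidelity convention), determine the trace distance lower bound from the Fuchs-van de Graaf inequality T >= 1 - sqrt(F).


Fuchs-van de Graaf (squared-fidelity convention): 1 - sqrt(F) <= T <= sqrt(1 - F).
Lower bound: T >= 1 - sqrt(F)
sqrt(F) = sqrt(0.14) = 0.3742
T >= 1 - 0.3742
T >= 0.6258

0.6258


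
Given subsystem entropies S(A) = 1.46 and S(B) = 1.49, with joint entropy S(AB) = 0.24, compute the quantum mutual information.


I(A:B) = S(A) + S(B) - S(AB)
= 1.46 + 1.49 - 0.24
= 2.7100

2.7100


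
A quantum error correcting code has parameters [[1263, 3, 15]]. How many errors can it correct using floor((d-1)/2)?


Code parameters: [[1263, 3, 15]], distance d = 15.
Number of correctable errors = floor((d-1)/2)
= floor((15 - 1)/2)
= floor(14/2)
= 7

7


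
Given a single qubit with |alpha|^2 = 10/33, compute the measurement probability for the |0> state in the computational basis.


|alpha|^2 = 10/33 = 0.3030
|beta|^2 = 1 - 10/33 = 23/33 = 0.6970
P(|0>) = |alpha|^2 = 0.3030

0.3030


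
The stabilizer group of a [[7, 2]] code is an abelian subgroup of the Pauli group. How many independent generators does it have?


For an [[n,k]] stabilizer code:
Number of stabilizer generators = n - k
= 7 - 2
= 5

5


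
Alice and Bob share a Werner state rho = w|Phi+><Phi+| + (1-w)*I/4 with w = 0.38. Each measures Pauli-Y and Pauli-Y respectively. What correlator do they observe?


|Phi+> = (|00> + |11>)/sqrt(2)
For the pure Bell state, <Y_A Y_B> = -1 (Bell-state Pauli correlator).
The maximally-mixed part I/4 has tr(I/4 * P tensor P) = 0 for any traceless Pauli P.
So <Y_A Y_B>_rho = w * (-1) + (1 - w) * 0
= 0.38 * (-1)
= -0.3800

-0.3800


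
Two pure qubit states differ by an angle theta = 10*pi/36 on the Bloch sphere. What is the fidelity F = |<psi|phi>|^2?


For states separated by angle theta on Bloch sphere:
F = cos^2(theta/2)
theta = 10*pi/36 = 0.8727
theta/2 = 0.4363
cos(theta/2) = 0.9063
F = 0.8214

0.8214


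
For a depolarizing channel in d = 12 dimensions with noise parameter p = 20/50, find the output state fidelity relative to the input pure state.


F = (1-p) + p/d
= (1 - 0.4000) + 0.4000/12
= 0.6000 + 0.0333
= 0.6333

0.6333


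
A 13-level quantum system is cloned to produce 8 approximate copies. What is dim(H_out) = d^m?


Output space = H^(tensor 8) where dim(H) = 13
dim = 13^8
= 169 (after 2 factors)
= 2197 (after 3 factors)
= 28561 (after 4 factors)
= 371293 (after 5 factors)
= 4826809 (after 6 factors)
= 62748517 (after 7 factors)
= 815730721 (after 8 factors)
= 815730721

815730721


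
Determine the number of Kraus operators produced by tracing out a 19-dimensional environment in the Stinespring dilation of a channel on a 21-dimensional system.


Tracing out the environment in an orthonormal basis {|i>_E} gives Kraus operators K_i = <i|_E U |0>_E.
Number of Kraus operators = dim(H_env) = d_env
= 19

19


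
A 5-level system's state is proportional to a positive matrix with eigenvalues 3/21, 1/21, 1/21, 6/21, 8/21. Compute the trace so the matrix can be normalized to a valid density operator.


tr(M) = sum of eigenvalues
= 3/21 + 1/21 + 1/21 + 6/21 + 8/21
= 19/21
= 0.9048

0.9048


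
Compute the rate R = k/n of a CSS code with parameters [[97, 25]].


Code rate R = k/n
= 25/97
= 0.2577

0.2577


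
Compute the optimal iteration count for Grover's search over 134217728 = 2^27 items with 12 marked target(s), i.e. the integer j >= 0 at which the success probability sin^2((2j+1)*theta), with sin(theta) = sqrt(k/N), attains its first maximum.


After j Grover iterations the success probability is P(j) = sin^2((2j+1)*theta), where sin(theta) = sqrt(k/N).
N = 2^27 = 134217728, k = 12
sin(theta) = sqrt(k/N) = 0.0002990099784
theta = arcsin(sqrt(k/N)) = 0.0002990099828 rad
P(j) reaches its first maximum when (2j+1)*theta is as close as possible to pi/2, i.e. j = round(pi/(4*theta) - 1/2).
pi/(4*theta) - 1/2 = 2626.1620
(For comparison, the common estimate pi/4 * sqrt(N/k) = 2626.6621; the exact maximiser is used here.)
Optimal iterations = 2626

2626


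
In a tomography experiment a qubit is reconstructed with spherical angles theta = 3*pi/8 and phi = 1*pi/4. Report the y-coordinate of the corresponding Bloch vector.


theta = 1.1781, phi = 0.7854
r_y = sin(theta)*sin(phi) = 0.9239 * 0.7071
r_y = 0.6533

0.6533


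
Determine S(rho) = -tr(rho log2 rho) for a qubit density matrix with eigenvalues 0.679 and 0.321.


S = -p*log2(p) - (1-p)*log2(1-p)
p = 0.6790, 1-p = 0.3210
= -0.6790 * log2(0.6790) - 0.3210 * log2(0.3210)
= -(-0.3792) - (-0.5262)
= 0.9055

0.9055


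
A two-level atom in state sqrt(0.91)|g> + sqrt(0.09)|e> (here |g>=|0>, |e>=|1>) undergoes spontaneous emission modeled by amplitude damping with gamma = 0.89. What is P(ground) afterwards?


For amplitude damping with parameter gamma on state sqrt(a)|0> + sqrt(b)|1>:
alpha^2 = 0.91, beta^2 = 0.09
P(|0>) = alpha^2 + gamma * beta^2
= 0.91 + 0.89 * 0.09
= 0.91 + 0.0801
= 0.9901

0.9901


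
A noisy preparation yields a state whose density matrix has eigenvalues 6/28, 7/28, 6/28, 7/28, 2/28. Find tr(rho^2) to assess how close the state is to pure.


tr(rho^2) = sum of eigenvalues squared
= (6/28)^2 + (7/28)^2 + (6/28)^2 + (7/28)^2 + (2/28)^2
= (36 + 49 + 36 + 49 + 4) / 784
= 174/784
= 0.2219

0.2219


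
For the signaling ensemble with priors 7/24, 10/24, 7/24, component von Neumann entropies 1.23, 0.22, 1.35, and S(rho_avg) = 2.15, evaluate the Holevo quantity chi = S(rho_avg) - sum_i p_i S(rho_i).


chi = S(rho) - sum_i p_i * S(rho_i)
Weighted entropy = 7/24 * 1.23 + 10/24 * 0.22 + 7/24 * 1.35
= 0.8442
chi = 2.15 - 0.8442
= 1.3058

1.3058


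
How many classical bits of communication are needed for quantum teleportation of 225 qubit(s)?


Quantum teleportation requires 2 classical bits per qubit teleported.
225 qubit(s) -> 2 * 225 = 450 classical bits

450


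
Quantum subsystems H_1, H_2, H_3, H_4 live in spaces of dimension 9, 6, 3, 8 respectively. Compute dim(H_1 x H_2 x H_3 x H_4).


dim(H_1 x H_2 x H_3 x H_4) = 9 * 6 * 3 * 8
= 54 * 3 * 8
= 162 * 8
= 1296

1296


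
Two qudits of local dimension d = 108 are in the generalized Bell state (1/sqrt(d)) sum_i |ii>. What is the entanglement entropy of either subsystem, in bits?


For a maximally entangled state in d x d:
S = log2(d) = log2(108)
= 6.7549

6.7549


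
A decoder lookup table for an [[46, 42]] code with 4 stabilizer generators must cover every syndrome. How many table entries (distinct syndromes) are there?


Each stabilizer generator gives a binary (+1 or -1) measurement outcome.
With 4 independent generators:
Total syndromes = 2^4
= 16

16


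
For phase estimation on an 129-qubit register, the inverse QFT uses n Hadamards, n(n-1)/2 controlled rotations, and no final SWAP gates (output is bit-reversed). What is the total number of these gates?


Hadamard gates: 129
Controlled rotations: n*(n-1)/2 = 129*128/2 = 8256
SWAP gates: 0 (omitted)
Total = 129 + 8256
= 8385

8385


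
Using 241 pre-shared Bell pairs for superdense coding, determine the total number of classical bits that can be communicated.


Superdense coding allows 2 classical bits per shared entangled pair.
241 pair(s) -> 2 * 241 = 482 classical bits

482


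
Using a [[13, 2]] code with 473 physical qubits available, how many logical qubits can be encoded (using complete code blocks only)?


Each code block uses 13 physical qubits for 2 logical qubit(s).
Number of complete blocks = floor(473 / 13) = 36
Logical qubits = 36 * 2
= 72

72


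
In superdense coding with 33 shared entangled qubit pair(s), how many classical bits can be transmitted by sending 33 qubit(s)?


Superdense coding allows 2 classical bits per shared entangled pair.
33 pair(s) -> 2 * 33 = 66 classical bits

66


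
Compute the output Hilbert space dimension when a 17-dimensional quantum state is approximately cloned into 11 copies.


Output space = H^(tensor 11) where dim(H) = 17
dim = 17^11
= 289 (after 2 factors)
= 4913 (after 3 factors)
= 83521 (after 4 factors)
= 1419857 (after 5 factors)
= 24137569 (after 6 factors)
= 410338673 (after 7 factors)
= 6975757441 (after 8 factors)
= 118587876497 (after 9 factors)
= 2015993900449 (after 10 factors)
= 34271896307633 (after 11 factors)
= 34271896307633

34271896307633


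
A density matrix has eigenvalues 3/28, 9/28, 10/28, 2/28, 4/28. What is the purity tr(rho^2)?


tr(rho^2) = sum of eigenvalues squared
= (3/28)^2 + (9/28)^2 + (10/28)^2 + (2/28)^2 + (4/28)^2
= (9 + 81 + 100 + 4 + 16) / 784
= 210/784
= 0.2679

0.2679


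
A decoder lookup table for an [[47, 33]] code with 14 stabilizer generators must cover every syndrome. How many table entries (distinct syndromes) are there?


Each stabilizer generator gives a binary (+1 or -1) measurement outcome.
With 14 independent generators:
Total syndromes = 2^14
= 16384

16384


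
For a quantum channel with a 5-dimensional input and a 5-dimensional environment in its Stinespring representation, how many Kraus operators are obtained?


Tracing out the environment in an orthonormal basis {|i>_E} gives Kraus operators K_i = <i|_E U |0>_E.
Number of Kraus operators = dim(H_env) = d_env
= 5

5


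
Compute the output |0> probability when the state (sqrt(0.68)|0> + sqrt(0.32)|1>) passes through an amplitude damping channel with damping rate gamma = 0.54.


For amplitude damping with parameter gamma on state sqrt(a)|0> + sqrt(b)|1>:
alpha^2 = 0.68, beta^2 = 0.32
P(|0>) = alpha^2 + gamma * beta^2
= 0.68 + 0.54 * 0.32
= 0.68 + 0.1728
= 0.8528

0.8528


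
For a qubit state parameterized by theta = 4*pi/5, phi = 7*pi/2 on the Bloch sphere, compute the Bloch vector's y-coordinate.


theta = 2.5133, phi = 10.9956
r_y = sin(theta)*sin(phi) = 0.5878 * -1.0000
r_y = -0.5878

-0.5878


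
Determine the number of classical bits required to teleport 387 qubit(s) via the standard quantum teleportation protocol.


Quantum teleportation requires 2 classical bits per qubit teleported.
387 qubit(s) -> 2 * 387 = 774 classical bits

774


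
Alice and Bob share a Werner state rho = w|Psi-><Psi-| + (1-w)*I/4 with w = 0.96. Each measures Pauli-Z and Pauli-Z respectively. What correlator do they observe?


|Psi-> = (|01> - |10>)/sqrt(2)
For the pure Bell state, <Z_A Z_B> = -1 (Bell-state Pauli correlator).
The maximally-mixed part I/4 has tr(I/4 * P tensor P) = 0 for any traceless Pauli P.
So <Z_A Z_B>_rho = w * (-1) + (1 - w) * 0
= 0.96 * (-1)
= -0.9600

-0.9600


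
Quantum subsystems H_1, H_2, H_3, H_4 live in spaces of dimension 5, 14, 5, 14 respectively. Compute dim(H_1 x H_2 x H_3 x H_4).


dim(H_1 x H_2 x H_3 x H_4) = 5 * 14 * 5 * 14
= 70 * 5 * 14
= 350 * 14
= 4900

4900


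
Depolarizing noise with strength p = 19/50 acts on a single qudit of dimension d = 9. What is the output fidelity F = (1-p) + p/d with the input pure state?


F = (1-p) + p/d
= (1 - 0.3800) + 0.3800/9
= 0.6200 + 0.0422
= 0.6622

0.6622


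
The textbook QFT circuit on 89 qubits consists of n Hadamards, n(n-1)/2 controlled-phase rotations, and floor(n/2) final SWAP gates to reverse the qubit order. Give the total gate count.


Hadamard gates: 89
Controlled rotations: n*(n-1)/2 = 89*88/2 = 3916
SWAP gates: floor(n/2) = floor(89/2) = 44
Total = 89 + 3916 + 44
= 4049

4049


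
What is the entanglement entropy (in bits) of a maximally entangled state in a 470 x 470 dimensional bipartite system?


For a maximally entangled state in d x d:
S = log2(d) = log2(470)
= 8.8765

8.8765


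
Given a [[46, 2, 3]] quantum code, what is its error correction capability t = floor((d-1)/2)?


Code parameters: [[46, 2, 3]], distance d = 3.
Number of correctable errors = floor((d-1)/2)
= floor((3 - 1)/2)
= floor(2/2)
= 1

1


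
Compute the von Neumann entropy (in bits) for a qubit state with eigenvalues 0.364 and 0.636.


S = -p*log2(p) - (1-p)*log2(1-p)
p = 0.3640, 1-p = 0.6360
= -0.3640 * log2(0.3640) - 0.6360 * log2(0.6360)
= -(-0.5307) - (-0.4152)
= 0.9460

0.9460


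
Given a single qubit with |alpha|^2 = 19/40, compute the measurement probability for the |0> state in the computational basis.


|alpha|^2 = 19/40 = 0.4750
|beta|^2 = 1 - 19/40 = 21/40 = 0.5250
P(|0>) = |alpha|^2 = 0.4750

0.4750


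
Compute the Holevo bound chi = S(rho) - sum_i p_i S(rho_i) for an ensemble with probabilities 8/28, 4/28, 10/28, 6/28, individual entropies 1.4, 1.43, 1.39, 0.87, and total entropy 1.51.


chi = S(rho) - sum_i p_i * S(rho_i)
Weighted entropy = 8/28 * 1.4 + 4/28 * 1.43 + 10/28 * 1.39 + 6/28 * 0.87
= 1.2871
chi = 1.51 - 1.2871
= 0.2229

0.2229


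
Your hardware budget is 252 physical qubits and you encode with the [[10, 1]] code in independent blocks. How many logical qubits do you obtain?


Each code block uses 10 physical qubits for 1 logical qubit(s).
Number of complete blocks = floor(252 / 10) = 25
Logical qubits = 25 * 1
= 25

25


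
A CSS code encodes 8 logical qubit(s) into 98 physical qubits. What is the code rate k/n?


Code rate R = k/n
= 8/98
= 0.0816

0.0816


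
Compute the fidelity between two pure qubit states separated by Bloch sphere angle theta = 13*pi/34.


For states separated by angle theta on Bloch sphere:
F = cos^2(theta/2)
theta = 13*pi/34 = 1.2012
theta/2 = 0.6006
cos(theta/2) = 0.8250
F = 0.6806

0.6806


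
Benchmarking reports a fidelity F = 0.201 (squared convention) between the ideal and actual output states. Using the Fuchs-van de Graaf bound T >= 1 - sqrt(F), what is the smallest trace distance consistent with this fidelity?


Fuchs-van de Graaf (squared-fidelity convention): 1 - sqrt(F) <= T <= sqrt(1 - F).
Lower bound: T >= 1 - sqrt(F)
sqrt(F) = sqrt(0.201) = 0.4483
T >= 1 - 0.4483
T >= 0.5517

0.5517


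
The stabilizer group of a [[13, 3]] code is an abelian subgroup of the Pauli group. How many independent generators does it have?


For an [[n,k]] stabilizer code:
Number of stabilizer generators = n - k
= 13 - 3
= 10

10


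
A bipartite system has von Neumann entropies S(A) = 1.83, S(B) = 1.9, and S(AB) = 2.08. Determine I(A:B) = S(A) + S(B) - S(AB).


I(A:B) = S(A) + S(B) - S(AB)
= 1.83 + 1.9 - 2.08
= 1.6500

1.6500


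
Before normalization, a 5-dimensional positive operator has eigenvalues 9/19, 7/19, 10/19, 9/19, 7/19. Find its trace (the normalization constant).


tr(M) = sum of eigenvalues
= 9/19 + 7/19 + 10/19 + 9/19 + 7/19
= 42/19
= 2.2105

2.2105


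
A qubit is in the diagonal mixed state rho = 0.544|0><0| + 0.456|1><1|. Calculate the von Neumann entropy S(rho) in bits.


S = -p*log2(p) - (1-p)*log2(1-p)
p = 0.5440, 1-p = 0.4560
= -0.5440 * log2(0.5440) - 0.4560 * log2(0.4560)
= -(-0.4778) - (-0.5166)
= 0.9944

0.9944


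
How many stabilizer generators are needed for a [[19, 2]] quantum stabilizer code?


For an [[n,k]] stabilizer code:
Number of stabilizer generators = n - k
= 19 - 2
= 17

17


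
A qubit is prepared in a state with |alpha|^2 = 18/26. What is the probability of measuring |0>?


|alpha|^2 = 18/26 = 0.6923
|beta|^2 = 1 - 18/26 = 8/26 = 0.3077
P(|0>) = |alpha|^2 = 0.6923

0.6923


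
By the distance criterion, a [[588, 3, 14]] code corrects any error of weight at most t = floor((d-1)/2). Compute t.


Code parameters: [[588, 3, 14]], distance d = 14.
Number of correctable errors = floor((d-1)/2)
= floor((14 - 1)/2)
= floor(13/2)
= 6

6


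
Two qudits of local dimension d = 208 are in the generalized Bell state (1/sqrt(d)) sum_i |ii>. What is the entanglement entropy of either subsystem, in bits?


For a maximally entangled state in d x d:
S = log2(d) = log2(208)
= 7.7004

7.7004


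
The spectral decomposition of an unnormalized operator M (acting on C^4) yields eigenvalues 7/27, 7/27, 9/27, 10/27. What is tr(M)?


tr(M) = sum of eigenvalues
= 7/27 + 7/27 + 9/27 + 10/27
= 33/27
= 1.2222

1.2222


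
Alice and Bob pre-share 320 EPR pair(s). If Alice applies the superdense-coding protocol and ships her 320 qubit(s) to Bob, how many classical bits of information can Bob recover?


Superdense coding allows 2 classical bits per shared entangled pair.
320 pair(s) -> 2 * 320 = 640 classical bits

640


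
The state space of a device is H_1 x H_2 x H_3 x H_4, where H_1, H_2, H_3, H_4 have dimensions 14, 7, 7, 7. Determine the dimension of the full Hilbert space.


dim(H_1 x H_2 x H_3 x H_4) = 14 * 7 * 7 * 7
= 98 * 7 * 7
= 686 * 7
= 4802

4802


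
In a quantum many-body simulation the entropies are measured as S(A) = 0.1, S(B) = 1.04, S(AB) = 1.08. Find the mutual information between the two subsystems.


I(A:B) = S(A) + S(B) - S(AB)
= 0.1 + 1.04 - 1.08
= 0.0600

0.0600


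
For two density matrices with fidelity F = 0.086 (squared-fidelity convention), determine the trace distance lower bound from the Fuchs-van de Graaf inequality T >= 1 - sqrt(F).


Fuchs-van de Graaf (squared-fidelity convention): 1 - sqrt(F) <= T <= sqrt(1 - F).
Lower bound: T >= 1 - sqrt(F)
sqrt(F) = sqrt(0.086) = 0.2933
T >= 1 - 0.2933
T >= 0.7067

0.7067


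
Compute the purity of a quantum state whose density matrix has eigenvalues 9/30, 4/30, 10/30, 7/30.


tr(rho^2) = sum of eigenvalues squared
= (9/30)^2 + (4/30)^2 + (10/30)^2 + (7/30)^2
= (81 + 16 + 100 + 49) / 900
= 246/900
= 0.2733

0.2733


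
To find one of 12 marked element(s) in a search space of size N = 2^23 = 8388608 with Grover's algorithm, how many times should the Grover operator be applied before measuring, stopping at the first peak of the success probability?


After j Grover iterations the success probability is P(j) = sin^2((2j+1)*theta), where sin(theta) = sqrt(k/N).
N = 2^23 = 8388608, k = 12
sin(theta) = sqrt(k/N) = 0.001196039913
theta = arcsin(sqrt(k/N)) = 0.001196040199 rad
P(j) reaches its first maximum when (2j+1)*theta is as close as possible to pi/2, i.e. j = round(pi/(4*theta) - 1/2).
pi/(4*theta) - 1/2 = 656.1654
(For comparison, the common estimate pi/4 * sqrt(N/k) = 656.6655; the exact maximiser is used here.)
Optimal iterations = 656

656


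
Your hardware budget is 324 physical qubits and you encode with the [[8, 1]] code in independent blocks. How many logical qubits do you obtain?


Each code block uses 8 physical qubits for 1 logical qubit(s).
Number of complete blocks = floor(324 / 8) = 40
Logical qubits = 40 * 1
= 40

40


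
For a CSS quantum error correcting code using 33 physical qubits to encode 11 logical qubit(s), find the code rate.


Code rate R = k/n
= 11/33
= 0.3333

0.3333


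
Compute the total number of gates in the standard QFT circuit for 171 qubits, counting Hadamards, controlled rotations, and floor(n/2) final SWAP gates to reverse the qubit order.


Hadamard gates: 171
Controlled rotations: n*(n-1)/2 = 171*170/2 = 14535
SWAP gates: floor(n/2) = floor(171/2) = 85
Total = 171 + 14535 + 85
= 14791

14791


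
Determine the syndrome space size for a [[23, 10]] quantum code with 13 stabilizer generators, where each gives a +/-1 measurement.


Each stabilizer generator gives a binary (+1 or -1) measurement outcome.
With 13 independent generators:
Total syndromes = 2^13
= 8192

8192


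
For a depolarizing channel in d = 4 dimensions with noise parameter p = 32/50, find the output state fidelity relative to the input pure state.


F = (1-p) + p/d
= (1 - 0.6400) + 0.6400/4
= 0.3600 + 0.1600
= 0.5200

0.5200


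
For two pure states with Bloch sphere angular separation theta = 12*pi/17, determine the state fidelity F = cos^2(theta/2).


For states separated by angle theta on Bloch sphere:
F = cos^2(theta/2)
theta = 12*pi/17 = 2.2176
theta/2 = 1.1088
cos(theta/2) = 0.4457
F = 0.1987

0.1987


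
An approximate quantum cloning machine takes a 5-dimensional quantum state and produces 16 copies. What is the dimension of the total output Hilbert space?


Output space = H^(tensor 16) where dim(H) = 5
dim = 5^16
= 25 (after 2 factors)
= 125 (after 3 factors)
= 625 (after 4 factors)
= 3125 (after 5 factors)
= 15625 (after 6 factors)
= 78125 (after 7 factors)
= 390625 (after 8 factors)
= 1953125 (after 9 factors)
= 9765625 (after 10 factors)
= 48828125 (after 11 factors)
= 244140625 (after 12 factors)
= 1220703125 (after 13 factors)
= 6103515625 (after 14 factors)
= 30517578125 (after 15 factors)
= 152587890625 (after 16 factors)
= 152587890625

152587890625


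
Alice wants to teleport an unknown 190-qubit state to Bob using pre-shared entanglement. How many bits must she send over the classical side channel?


Quantum teleportation requires 2 classical bits per qubit teleported.
190 qubit(s) -> 2 * 190 = 380 classical bits

380


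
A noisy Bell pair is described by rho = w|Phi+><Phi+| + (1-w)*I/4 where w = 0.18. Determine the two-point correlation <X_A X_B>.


|Phi+> = (|00> + |11>)/sqrt(2)
For the pure Bell state, <X_A X_B> = +1 (Bell-state Pauli correlator).
The maximally-mixed part I/4 has tr(I/4 * P tensor P) = 0 for any traceless Pauli P.
So <X_A X_B>_rho = w * (+1) + (1 - w) * 0
= 0.18 * (+1)
= 0.1800

0.1800


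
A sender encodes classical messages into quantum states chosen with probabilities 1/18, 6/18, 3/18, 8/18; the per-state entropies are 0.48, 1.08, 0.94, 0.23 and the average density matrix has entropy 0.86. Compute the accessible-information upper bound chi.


chi = S(rho) - sum_i p_i * S(rho_i)
Weighted entropy = 1/18 * 0.48 + 6/18 * 1.08 + 3/18 * 0.94 + 8/18 * 0.23
= 0.6456
chi = 0.86 - 0.6456
= 0.2144

0.2144


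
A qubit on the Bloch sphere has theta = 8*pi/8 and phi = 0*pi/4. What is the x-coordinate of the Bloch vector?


theta = 3.1416, phi = 0.0000
r_x = sin(theta)*cos(phi) = 0.0000 * 1.0000
r_x = 0.0000

0.0000


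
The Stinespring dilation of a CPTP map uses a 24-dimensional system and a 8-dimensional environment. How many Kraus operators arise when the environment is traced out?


Tracing out the environment in an orthonormal basis {|i>_E} gives Kraus operators K_i = <i|_E U |0>_E.
Number of Kraus operators = dim(H_env) = d_env
= 8

8


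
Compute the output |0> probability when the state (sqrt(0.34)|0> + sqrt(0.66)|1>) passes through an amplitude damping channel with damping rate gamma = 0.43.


For amplitude damping with parameter gamma on state sqrt(a)|0> + sqrt(b)|1>:
alpha^2 = 0.34, beta^2 = 0.66
P(|0>) = alpha^2 + gamma * beta^2
= 0.34 + 0.43 * 0.66
= 0.34 + 0.2838
= 0.6238

0.6238


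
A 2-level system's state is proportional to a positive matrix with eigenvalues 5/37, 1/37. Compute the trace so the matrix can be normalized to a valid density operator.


tr(M) = sum of eigenvalues
= 5/37 + 1/37
= 6/37
= 0.1622

0.1622


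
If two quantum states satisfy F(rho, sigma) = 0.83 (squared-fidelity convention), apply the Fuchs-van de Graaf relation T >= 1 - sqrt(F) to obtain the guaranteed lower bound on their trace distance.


Fuchs-van de Graaf (squared-fidelity convention): 1 - sqrt(F) <= T <= sqrt(1 - F).
Lower bound: T >= 1 - sqrt(F)
sqrt(F) = sqrt(0.83) = 0.9110
T >= 1 - 0.9110
T >= 0.0890

0.0890


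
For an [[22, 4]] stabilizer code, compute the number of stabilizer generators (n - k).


For an [[n,k]] stabilizer code:
Number of stabilizer generators = n - k
= 22 - 4
= 18

18


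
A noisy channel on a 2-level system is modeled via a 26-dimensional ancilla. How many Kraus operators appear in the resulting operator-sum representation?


Tracing out the environment in an orthonormal basis {|i>_E} gives Kraus operators K_i = <i|_E U |0>_E.
Number of Kraus operators = dim(H_env) = d_env
= 26

26


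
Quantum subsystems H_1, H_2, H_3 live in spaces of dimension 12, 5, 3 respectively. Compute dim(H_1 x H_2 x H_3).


dim(H_1 x H_2 x H_3) = 12 * 5 * 3
= 60 * 3
= 180

180


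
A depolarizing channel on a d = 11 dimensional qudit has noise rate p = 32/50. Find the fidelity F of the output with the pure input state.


F = (1-p) + p/d
= (1 - 0.6400) + 0.6400/11
= 0.3600 + 0.0582
= 0.4182

0.4182


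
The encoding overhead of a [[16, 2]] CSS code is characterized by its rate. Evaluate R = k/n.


Code rate R = k/n
= 2/16
= 0.1250

0.1250


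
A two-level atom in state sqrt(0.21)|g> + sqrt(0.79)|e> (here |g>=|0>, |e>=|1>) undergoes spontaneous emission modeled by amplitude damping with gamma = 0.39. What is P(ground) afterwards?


For amplitude damping with parameter gamma on state sqrt(a)|0> + sqrt(b)|1>:
alpha^2 = 0.21, beta^2 = 0.79
P(|0>) = alpha^2 + gamma * beta^2
= 0.21 + 0.39 * 0.79
= 0.21 + 0.3081
= 0.5181

0.5181


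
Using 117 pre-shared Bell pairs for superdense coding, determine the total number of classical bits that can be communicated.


Superdense coding allows 2 classical bits per shared entangled pair.
117 pair(s) -> 2 * 117 = 234 classical bits

234


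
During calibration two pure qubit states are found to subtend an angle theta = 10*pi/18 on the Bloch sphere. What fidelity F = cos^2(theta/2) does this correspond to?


For states separated by angle theta on Bloch sphere:
F = cos^2(theta/2)
theta = 10*pi/18 = 1.7453
theta/2 = 0.8727
cos(theta/2) = 0.6428
F = 0.4132

0.4132


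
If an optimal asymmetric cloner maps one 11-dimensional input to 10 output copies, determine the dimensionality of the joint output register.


Output space = H^(tensor 10) where dim(H) = 11
dim = 11^10
= 121 (after 2 factors)
= 1331 (after 3 factors)
= 14641 (after 4 factors)
= 161051 (after 5 factors)
= 1771561 (after 6 factors)
= 19487171 (after 7 factors)
= 214358881 (after 8 factors)
= 2357947691 (after 9 factors)
= 25937424601 (after 10 factors)
= 25937424601

25937424601


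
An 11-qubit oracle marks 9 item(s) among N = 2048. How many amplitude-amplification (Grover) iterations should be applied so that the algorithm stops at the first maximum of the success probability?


After j Grover iterations the success probability is P(j) = sin^2((2j+1)*theta), where sin(theta) = sqrt(k/N).
N = 2^11 = 2048, k = 9
sin(theta) = sqrt(k/N) = 0.06629126074
theta = arcsin(sqrt(k/N)) = 0.06633991017 rad
P(j) reaches its first maximum when (2j+1)*theta is as close as possible to pi/2, i.e. j = round(pi/(4*theta) - 1/2).
pi/(4*theta) - 1/2 = 11.3390
(For comparison, the common estimate pi/4 * sqrt(N/k) = 11.8477; the exact maximiser is used here.)
Optimal iterations = 11

11


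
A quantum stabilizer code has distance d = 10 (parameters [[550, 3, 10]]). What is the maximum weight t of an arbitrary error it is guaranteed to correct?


Code parameters: [[550, 3, 10]], distance d = 10.
Number of correctable errors = floor((d-1)/2)
= floor((10 - 1)/2)
= floor(9/2)
= 4

4


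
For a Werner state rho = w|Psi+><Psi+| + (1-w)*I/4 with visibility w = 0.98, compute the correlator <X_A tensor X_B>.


|Psi+> = (|01> + |10>)/sqrt(2)
For the pure Bell state, <X_A X_B> = +1 (Bell-state Pauli correlator).
The maximally-mixed part I/4 has tr(I/4 * P tensor P) = 0 for any traceless Pauli P.
So <X_A X_B>_rho = w * (+1) + (1 - w) * 0
= 0.98 * (+1)
= 0.9800

0.9800


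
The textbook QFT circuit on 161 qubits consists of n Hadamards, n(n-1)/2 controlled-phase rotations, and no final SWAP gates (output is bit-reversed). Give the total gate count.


Hadamard gates: 161
Controlled rotations: n*(n-1)/2 = 161*160/2 = 12880
SWAP gates: 0 (omitted)
Total = 161 + 12880
= 13041

13041


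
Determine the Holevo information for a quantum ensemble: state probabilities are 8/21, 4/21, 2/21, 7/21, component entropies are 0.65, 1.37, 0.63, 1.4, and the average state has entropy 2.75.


chi = S(rho) - sum_i p_i * S(rho_i)
Weighted entropy = 8/21 * 0.65 + 4/21 * 1.37 + 2/21 * 0.63 + 7/21 * 1.4
= 1.0352
chi = 2.75 - 1.0352
= 1.7148

1.7148


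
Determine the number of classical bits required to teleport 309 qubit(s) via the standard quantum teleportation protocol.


Quantum teleportation requires 2 classical bits per qubit teleported.
309 qubit(s) -> 2 * 309 = 618 classical bits

618


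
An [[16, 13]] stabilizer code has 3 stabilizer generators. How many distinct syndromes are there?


Each stabilizer generator gives a binary (+1 or -1) measurement outcome.
With 3 independent generators:
Total syndromes = 2^3
= 8

8


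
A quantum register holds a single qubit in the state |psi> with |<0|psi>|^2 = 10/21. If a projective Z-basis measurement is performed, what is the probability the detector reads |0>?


|alpha|^2 = 10/21 = 0.4762
|beta|^2 = 1 - 10/21 = 11/21 = 0.5238
P(|0>) = |alpha|^2 = 0.4762

0.4762


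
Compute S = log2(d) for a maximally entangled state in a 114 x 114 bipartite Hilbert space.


For a maximally entangled state in d x d:
S = log2(d) = log2(114)
= 6.8329

6.8329


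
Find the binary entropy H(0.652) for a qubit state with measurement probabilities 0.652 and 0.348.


S = -p*log2(p) - (1-p)*log2(1-p)
p = 0.6520, 1-p = 0.3480
= -0.6520 * log2(0.6520) - 0.3480 * log2(0.3480)
= -(-0.4023) - (-0.5299)
= 0.9323

0.9323


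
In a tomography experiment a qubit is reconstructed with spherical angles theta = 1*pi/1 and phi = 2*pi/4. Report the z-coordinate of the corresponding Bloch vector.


theta = 3.1416, phi = 1.5708
r_z = cos(theta) = -1.0000

-1.0000


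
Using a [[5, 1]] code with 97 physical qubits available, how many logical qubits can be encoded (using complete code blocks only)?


Each code block uses 5 physical qubits for 1 logical qubit(s).
Number of complete blocks = floor(97 / 5) = 19
Logical qubits = 19 * 1
= 19

19


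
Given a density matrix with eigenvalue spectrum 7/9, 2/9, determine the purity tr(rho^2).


tr(rho^2) = sum of eigenvalues squared
= (7/9)^2 + (2/9)^2
= (49 + 4) / 81
= 53/81
= 0.6543

0.6543


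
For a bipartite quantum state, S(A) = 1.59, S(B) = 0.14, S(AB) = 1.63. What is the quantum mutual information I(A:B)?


I(A:B) = S(A) + S(B) - S(AB)
= 1.59 + 0.14 - 1.63
= 0.1000

0.1000


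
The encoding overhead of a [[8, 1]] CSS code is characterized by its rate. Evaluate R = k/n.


Code rate R = k/n
= 1/8
= 0.1250

0.1250


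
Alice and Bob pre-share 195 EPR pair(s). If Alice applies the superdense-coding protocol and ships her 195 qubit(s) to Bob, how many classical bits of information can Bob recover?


Superdense coding allows 2 classical bits per shared entangled pair.
195 pair(s) -> 2 * 195 = 390 classical bits

390


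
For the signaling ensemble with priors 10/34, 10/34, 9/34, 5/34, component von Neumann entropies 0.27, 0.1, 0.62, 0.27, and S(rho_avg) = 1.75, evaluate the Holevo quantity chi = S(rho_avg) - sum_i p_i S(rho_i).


chi = S(rho) - sum_i p_i * S(rho_i)
Weighted entropy = 10/34 * 0.27 + 10/34 * 0.1 + 9/34 * 0.62 + 5/34 * 0.27
= 0.3126
chi = 1.75 - 0.3126
= 1.4374

1.4374


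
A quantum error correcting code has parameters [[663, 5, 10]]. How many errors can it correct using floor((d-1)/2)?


Code parameters: [[663, 5, 10]], distance d = 10.
Number of correctable errors = floor((d-1)/2)
= floor((10 - 1)/2)
= floor(9/2)
= 4

4


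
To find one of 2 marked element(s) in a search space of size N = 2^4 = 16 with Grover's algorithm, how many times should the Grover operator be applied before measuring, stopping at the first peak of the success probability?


After j Grover iterations the success probability is P(j) = sin^2((2j+1)*theta), where sin(theta) = sqrt(k/N).
N = 2^4 = 16, k = 2
sin(theta) = sqrt(k/N) = 0.3535533906
theta = arcsin(sqrt(k/N)) = 0.3613671239 rad
P(j) reaches its first maximum when (2j+1)*theta is as close as possible to pi/2, i.e. j = round(pi/(4*theta) - 1/2).
pi/(4*theta) - 1/2 = 1.6734
(For comparison, the common estimate pi/4 * sqrt(N/k) = 2.2214; the exact maximiser is used here.)
Optimal iterations = 2

2


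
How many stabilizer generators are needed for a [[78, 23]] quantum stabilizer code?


For an [[n,k]] stabilizer code:
Number of stabilizer generators = n - k
= 78 - 23
= 55

55


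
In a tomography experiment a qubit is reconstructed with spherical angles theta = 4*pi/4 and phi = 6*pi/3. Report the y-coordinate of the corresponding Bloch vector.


theta = 3.1416, phi = 6.2832
r_y = sin(theta)*sin(phi) = 0.0000 * 0.0000
r_y = 0.0000

0.0000


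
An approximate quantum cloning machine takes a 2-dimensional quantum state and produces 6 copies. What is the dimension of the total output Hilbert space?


Output space = H^(tensor 6) where dim(H) = 2
dim = 2^6
= 4 (after 2 factors)
= 8 (after 3 factors)
= 16 (after 4 factors)
= 32 (after 5 factors)
= 64 (after 6 factors)
= 64

64


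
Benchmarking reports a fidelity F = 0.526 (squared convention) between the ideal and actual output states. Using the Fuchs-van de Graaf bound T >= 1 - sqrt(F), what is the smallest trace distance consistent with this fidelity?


Fuchs-van de Graaf (squared-fidelity convention): 1 - sqrt(F) <= T <= sqrt(1 - F).
Lower bound: T >= 1 - sqrt(F)
sqrt(F) = sqrt(0.526) = 0.7253
T >= 1 - 0.7253
T >= 0.2747

0.2747


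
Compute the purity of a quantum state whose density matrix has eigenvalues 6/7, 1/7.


tr(rho^2) = sum of eigenvalues squared
= (6/7)^2 + (1/7)^2
= (36 + 1) / 49
= 37/49
= 0.7551

0.7551


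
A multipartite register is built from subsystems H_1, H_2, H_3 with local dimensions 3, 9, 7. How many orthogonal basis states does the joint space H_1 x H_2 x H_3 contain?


dim(H_1 x H_2 x H_3) = 3 * 9 * 7
= 27 * 7
= 189

189


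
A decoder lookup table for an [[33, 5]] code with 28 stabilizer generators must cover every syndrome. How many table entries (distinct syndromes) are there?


Each stabilizer generator gives a binary (+1 or -1) measurement outcome.
With 28 independent generators:
Total syndromes = 2^28
= 268435456

268435456


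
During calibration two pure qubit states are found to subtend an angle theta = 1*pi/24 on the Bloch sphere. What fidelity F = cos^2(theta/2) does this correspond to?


For states separated by angle theta on Bloch sphere:
F = cos^2(theta/2)
theta = 1*pi/24 = 0.1309
theta/2 = 0.0654
cos(theta/2) = 0.9979
F = 0.9957

0.9957


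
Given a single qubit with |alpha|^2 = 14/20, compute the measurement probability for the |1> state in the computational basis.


|alpha|^2 = 14/20 = 0.7000
|beta|^2 = 1 - 14/20 = 6/20 = 0.3000
P(|1>) = |beta|^2 = 0.3000

0.3000


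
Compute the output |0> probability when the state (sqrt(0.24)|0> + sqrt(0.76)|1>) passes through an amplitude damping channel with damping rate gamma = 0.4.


For amplitude damping with parameter gamma on state sqrt(a)|0> + sqrt(b)|1>:
alpha^2 = 0.24, beta^2 = 0.76
P(|0>) = alpha^2 + gamma * beta^2
= 0.24 + 0.4 * 0.76
= 0.24 + 0.3040
= 0.5440

0.5440


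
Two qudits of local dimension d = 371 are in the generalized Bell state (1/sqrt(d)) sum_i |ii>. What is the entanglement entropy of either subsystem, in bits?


For a maximally entangled state in d x d:
S = log2(d) = log2(371)
= 8.5353

8.5353
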